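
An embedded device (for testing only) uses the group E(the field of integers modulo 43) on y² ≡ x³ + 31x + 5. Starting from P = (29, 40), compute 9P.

Double-and-add on 9 = (1001)₂. Start with P = (29, 40) for the leading 1-bit.
double: tangent at (29, 40): λ = (3·29² + 31)/(2·40) ≡ 17/37. 37⁻¹ ≡ 7 (mod 43), so λ ≡ 17·7 ≡ 33.
  x = λ² - 29 - 29 = 1089 - 58 ≡ 42; y = λ·(29 - 42) - 40 ≡ 4. → (42, 4)
double: tangent at (42, 4): λ = (3·42² + 31)/(2·4) ≡ 34/8. 8⁻¹ ≡ 27 (mod 43), so λ ≡ 34·27 ≡ 15.
  x = λ² - 42 - 42 = 225 - 84 ≡ 12; y = λ·(42 - 12) - 4 ≡ 16. → (12, 16)
double: tangent at (12, 16): λ = (3·12² + 31)/(2·16) ≡ 33/32. 32⁻¹ ≡ 39 (mod 43) since 32·39 = 1248 ≡ 1, so λ ≡ 33·39 ≡ 40.
  x = λ² - 12 - 12 = 1600 - 24 ≡ 28; y = λ·(12 - 28) - 16 ≡ 32. → (28, 32)
add P: (28, 32) + (29, 40). λ = (40 - 32)/(29 - 28) ≡ 8/1 mod 43. 1⁻¹ ≡ 1 (mod 43), so λ ≡ 8.
  x = λ² - 28 - 29 = 64 - 57 ≡ 7; y = λ·(28 - 7) - 32 ≡ 7. → (7, 7)

(7, 7)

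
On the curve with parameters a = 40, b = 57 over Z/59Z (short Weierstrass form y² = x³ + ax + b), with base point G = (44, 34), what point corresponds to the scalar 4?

Double-and-add on 4 = (100)₂. Start with G = (44, 34) for the leading 1-bit.
double: tangent at (44, 34): λ = (3·44² + 40)/(2·34) ≡ 7/9. 9⁻¹ ≡ 46 (mod 59) since 9·46 = 414 ≡ 1, so λ ≡ 7·46 ≡ 27.
  x = λ² - 44 - 44 = 729 - 88 ≡ 51; y = λ·(44 - 51) - 34 ≡ 13. → (51, 13)
double: tangent at (51, 13): λ = (3·51² + 40)/(2·13) ≡ 55/26. 26⁻¹ ≡ 25 (mod 59), so λ ≡ 55·25 ≡ 18.
  x = λ² - 51 - 51 = 324 - 102 ≡ 45; y = λ·(51 - 45) - 13 ≡ 36. → (45, 36)

(45, 36)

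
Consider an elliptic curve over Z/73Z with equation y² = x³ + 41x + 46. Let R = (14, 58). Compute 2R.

(29, 1)

tangent at (14, 58): λ = (3·14² + 41)/(2·58) ≡ 45/43. 43⁻¹ ≡ 17 (mod 73) since 43·17 = 731 ≡ 1, so λ ≡ 45·17 ≡ 35.
  x = λ² - 14 - 14 = 1225 - 28 ≡ 29; y = λ·(14 - 29) - 58 ≡ 1. → (29, 1)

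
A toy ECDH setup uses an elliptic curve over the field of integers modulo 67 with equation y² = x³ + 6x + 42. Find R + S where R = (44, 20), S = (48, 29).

(44, 20) + (48, 29). λ = (29 - 20)/(48 - 44) ≡ 9/4 mod 67. 4⁻¹ ≡ 17 (mod 67), so λ ≡ 19.
  x = λ² - 44 - 48 = 361 - 92 ≡ 1; y = λ·(44 - 1) - 20 ≡ 60. → (1, 60)

(1, 60)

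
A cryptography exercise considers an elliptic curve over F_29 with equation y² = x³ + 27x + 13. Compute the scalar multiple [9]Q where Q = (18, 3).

(12, 21)

Double-and-add on 9 = (1001)₂. Start with Q = (18, 3) for the leading 1-bit.
double: tangent at (18, 3): λ = (3·18² + 27)/(2·3) ≡ 13/6. 6⁻¹ ≡ 5 (mod 29) since 6·5 = 30 ≡ 1, so λ ≡ 13·5 ≡ 7.
  x = λ² - 18 - 18 = 49 - 36 ≡ 13; y = λ·(18 - 13) - 3 ≡ 3. → (13, 3)
double: tangent at (13, 3): λ = (3·13² + 27)/(2·3) ≡ 12/6. 6⁻¹ ≡ 5 (mod 29) since 6·5 = 30 ≡ 1, so λ ≡ 12·5 ≡ 2.
  x = λ² - 13 - 13 = 4 - 26 ≡ 7; y = λ·(13 - 7) - 3 ≡ 9. → (7, 9)
double: tangent at (7, 9): λ = (3·7² + 27)/(2·9) ≡ 0/18. 18⁻¹ ≡ 21 (mod 29) since 18·21 = 378 ≡ 1, so λ ≡ 0·21 ≡ 0.
  x = λ² - 7 - 7 = 0 - 14 ≡ 15; y = λ·(7 - 15) - 9 ≡ 20. → (15, 20)
add Q: (15, 20) + (18, 3). λ = (3 - 20)/(18 - 15) ≡ 12/3 mod 29. 3⁻¹ ≡ 10 (mod 29) since 3·10 = 30 ≡ 1, so λ ≡ 4.
  x = λ² - 15 - 18 = 16 - 33 ≡ 12; y = λ·(15 - 12) - 20 ≡ 21. → (12, 21)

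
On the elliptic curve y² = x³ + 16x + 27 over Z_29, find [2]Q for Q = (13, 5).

tangent at (13, 5): λ = (3·13² + 16)/(2·5) ≡ 1/10. 10⁻¹ ≡ 3 (mod 29), so λ ≡ 1·3 ≡ 3.
  x = λ² - 13 - 13 = 9 - 26 ≡ 12; y = λ·(13 - 12) - 5 ≡ 27. → (12, 27)

(12, 27)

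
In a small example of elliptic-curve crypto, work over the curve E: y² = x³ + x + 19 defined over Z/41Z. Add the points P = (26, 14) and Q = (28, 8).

(26, 14) + (28, 8). λ = (8 - 14)/(28 - 26) ≡ 35/2 mod 41. 2⁻¹ ≡ 21 (mod 41) since 2·21 = 42 ≡ 1, so λ ≡ 38.
  x = λ² - 26 - 28 = 1444 - 54 ≡ 37; y = λ·(26 - 37) - 14 ≡ 19. → (37, 19)

(37, 19)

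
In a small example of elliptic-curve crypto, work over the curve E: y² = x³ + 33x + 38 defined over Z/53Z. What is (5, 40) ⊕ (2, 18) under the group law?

(35, 5)

(5, 40) + (2, 18). λ = (18 - 40)/(2 - 5) ≡ 31/50 mod 53. 50⁻¹ ≡ 35 (mod 53), so λ ≡ 25.
  x = λ² - 5 - 2 = 625 - 7 ≡ 35; y = λ·(5 - 35) - 40 ≡ 5. → (35, 5)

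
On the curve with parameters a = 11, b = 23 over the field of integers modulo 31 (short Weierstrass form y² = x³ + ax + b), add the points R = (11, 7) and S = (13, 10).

(11, 7) + (13, 10). λ = (10 - 7)/(13 - 11) ≡ 3/2 mod 31. 2⁻¹ ≡ 16 (mod 31), so λ ≡ 17.
  x = λ² - 11 - 13 = 289 - 24 ≡ 17; y = λ·(11 - 17) - 7 ≡ 15. → (17, 15)

(17, 15)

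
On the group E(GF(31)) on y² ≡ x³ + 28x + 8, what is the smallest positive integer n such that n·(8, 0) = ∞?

2P: (8, 0) + (8, 0): same x and y₁ ≡ -y₂, so the sum is ∞.
2P = ∞, so the order is 2.

2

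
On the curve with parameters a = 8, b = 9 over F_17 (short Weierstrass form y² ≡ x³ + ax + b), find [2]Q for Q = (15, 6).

(3, 14)

tangent at (15, 6): λ = (3·15² + 8)/(2·6) ≡ 3/12. 12⁻¹ ≡ 10 (mod 17) since 12·10 = 120 ≡ 1, so λ ≡ 3·10 ≡ 13.
  x = λ² - 15 - 15 = 169 - 30 ≡ 3; y = λ·(15 - 3) - 6 ≡ 14. → (3, 14)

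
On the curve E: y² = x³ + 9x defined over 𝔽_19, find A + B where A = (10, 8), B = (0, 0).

(18, 16)

(10, 8) + (0, 0). λ = (0 - 8)/(0 - 10) ≡ 11/9 mod 19. 9⁻¹ ≡ 17 (mod 19), so λ ≡ 16.
  x = λ² - 10 - 0 = 256 - 10 ≡ 18; y = λ·(10 - 18) - 8 ≡ 16. → (18, 16)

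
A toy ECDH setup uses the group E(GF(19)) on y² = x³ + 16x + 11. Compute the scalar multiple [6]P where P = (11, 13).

Repeated addition: build up to 6P.
2P: tangent at (11, 13): λ = (3·11² + 16)/(2·13) ≡ 18/7. 7⁻¹ ≡ 11 (mod 19) since 7·11 = 77 ≡ 1, so λ ≡ 18·11 ≡ 8.
  x = λ² - 11 - 11 = 64 - 22 ≡ 4; y = λ·(11 - 4) - 13 ≡ 5. → (4, 5)
3P: (4, 5) + (11, 13). λ = (13 - 5)/(11 - 4) ≡ 8/7 mod 19. 7⁻¹ ≡ 11 (mod 19), so λ ≡ 12.
  x = λ² - 4 - 11 = 144 - 15 ≡ 15; y = λ·(4 - 15) - 5 ≡ 15. → (15, 15)
4P: (15, 15) + (11, 13). λ = (13 - 15)/(11 - 15) ≡ 17/15 mod 19. 15⁻¹ ≡ 14 (mod 19), so λ ≡ 10.
  x = λ² - 15 - 11 = 100 - 26 ≡ 17; y = λ·(15 - 17) - 15 ≡ 3. → (17, 3)
5P: (17, 3) + (11, 13). λ = (13 - 3)/(11 - 17) ≡ 10/13 mod 19. 13⁻¹ ≡ 3 (mod 19) since 13·3 = 39 ≡ 1, so λ ≡ 11.
  x = λ² - 17 - 11 = 121 - 28 ≡ 17; y = λ·(17 - 17) - 3 ≡ 16. → (17, 16)
6P: (17, 16) + (11, 13). λ = (13 - 16)/(11 - 17) ≡ 16/13 mod 19. 13⁻¹ ≡ 3 (mod 19) since 13·3 = 39 ≡ 1, so λ ≡ 10.
  x = λ² - 17 - 11 = 100 - 28 ≡ 15; y = λ·(17 - 15) - 16 ≡ 4. → (15, 4)

(15, 4)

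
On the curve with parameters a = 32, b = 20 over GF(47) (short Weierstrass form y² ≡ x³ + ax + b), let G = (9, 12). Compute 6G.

Repeated addition: build up to 6G.
2G: tangent at (9, 12): λ = (3·9² + 32)/(2·12) ≡ 40/24. 24⁻¹ ≡ 2 (mod 47) since 24·2 = 48 ≡ 1, so λ ≡ 40·2 ≡ 33.
  x = λ² - 9 - 9 = 1089 - 18 ≡ 37; y = λ·(9 - 37) - 12 ≡ 4. → (37, 4)
3G: (37, 4) + (9, 12). λ = (12 - 4)/(9 - 37) ≡ 8/19 mod 47. 19⁻¹ ≡ 5 (mod 47) since 19·5 = 95 ≡ 1, so λ ≡ 40.
  x = λ² - 37 - 9 = 1600 - 46 ≡ 3; y = λ·(37 - 3) - 4 ≡ 40. → (3, 40)
4G: (3, 40) + (9, 12). λ = (12 - 40)/(9 - 3) ≡ 19/6 mod 47. 6⁻¹ ≡ 8 (mod 47) since 6·8 = 48 ≡ 1, so λ ≡ 11.
  x = λ² - 3 - 9 = 121 - 12 ≡ 15; y = λ·(3 - 15) - 40 ≡ 16. → (15, 16)
5G: (15, 16) + (9, 12). λ = (12 - 16)/(9 - 15) ≡ 43/41 mod 47. 41⁻¹ ≡ 39 (mod 47) since 41·39 = 1599 ≡ 1, so λ ≡ 32.
  x = λ² - 15 - 9 = 1024 - 24 ≡ 13; y = λ·(15 - 13) - 16 ≡ 1. → (13, 1)
6G: (13, 1) + (9, 12). λ = (12 - 1)/(9 - 13) ≡ 11/43 mod 47. 43⁻¹ ≡ 35 (mod 47) since 43·35 = 1505 ≡ 1, so λ ≡ 9.
  x = λ² - 13 - 9 = 81 - 22 ≡ 12; y = λ·(13 - 12) - 1 ≡ 8. → (12, 8)

(12, 8)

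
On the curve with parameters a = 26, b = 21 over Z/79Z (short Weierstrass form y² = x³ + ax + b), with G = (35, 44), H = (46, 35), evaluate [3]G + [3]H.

(25, 38)

First 3G:
Repeated addition: build up to 3G.
2G: tangent at (35, 44): λ = (3·35² + 26)/(2·44) ≡ 67/9. 9⁻¹ ≡ 44 (mod 79), so λ ≡ 67·44 ≡ 25.
  x = λ² - 35 - 35 = 625 - 70 ≡ 2; y = λ·(35 - 2) - 44 ≡ 70. → (2, 70)
3G: (2, 70) + (35, 44). λ = (44 - 70)/(35 - 2) ≡ 53/33 mod 79. 33⁻¹ ≡ 12 (mod 79), so λ ≡ 4.
  x = λ² - 2 - 35 = 16 - 37 ≡ 58; y = λ·(2 - 58) - 70 ≡ 22. → (58, 22)
3G = (58, 22).
Next 3H:
Repeated addition: build up to 3H.
2H: tangent at (46, 35): λ = (3·46² + 26)/(2·35) ≡ 54/70. 70⁻¹ ≡ 35 (mod 79) since 70·35 = 2450 ≡ 1, so λ ≡ 54·35 ≡ 73.
  x = λ² - 46 - 46 = 5329 - 92 ≡ 23; y = λ·(46 - 23) - 35 ≡ 64. → (23, 64)
3H: (23, 64) + (46, 35). λ = (35 - 64)/(46 - 23) ≡ 50/23 mod 79. 23⁻¹ ≡ 55 (mod 79), so λ ≡ 64.
  x = λ² - 23 - 46 = 4096 - 69 ≡ 77; y = λ·(23 - 77) - 64 ≡ 35. → (77, 35)
3H = (77, 35).
Finally 3G + 3H:
(58, 22) + (77, 35). λ = (35 - 22)/(77 - 58) ≡ 13/19 mod 79. 19⁻¹ ≡ 25 (mod 79), so λ ≡ 9.
  x = λ² - 58 - 77 = 81 - 135 ≡ 25; y = λ·(58 - 25) - 22 ≡ 38. → (25, 38)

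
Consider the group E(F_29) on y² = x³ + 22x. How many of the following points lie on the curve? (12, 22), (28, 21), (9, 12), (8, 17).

3

(12, 22): 22² ≡ 20, rhs ≡ 20 → on.
(28, 21): 21² ≡ 6, rhs ≡ 6 → on.
(9, 12): 12² ≡ 28, rhs ≡ 28 → on.
(8, 17): 17² ≡ 28, rhs ≡ 21 → off.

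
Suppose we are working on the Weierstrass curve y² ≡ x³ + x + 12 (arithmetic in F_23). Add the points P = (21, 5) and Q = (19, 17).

(19, 6)

(21, 5) + (19, 17). λ = (17 - 5)/(19 - 21) ≡ 12/21 mod 23. 21⁻¹ ≡ 11 (mod 23) since 21·11 = 231 ≡ 1, so λ ≡ 17.
  x = λ² - 21 - 19 = 289 - 40 ≡ 19; y = λ·(21 - 19) - 5 ≡ 6. → (19, 6)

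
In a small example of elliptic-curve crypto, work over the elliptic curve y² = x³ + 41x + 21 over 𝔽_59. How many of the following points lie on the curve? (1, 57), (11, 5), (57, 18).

1

(1, 57): 57² ≡ 4, rhs ≡ 4 → on.
(11, 5): 5² ≡ 25, rhs ≡ 33 → off.
(57, 18): 18² ≡ 29, rhs ≡ 49 → off.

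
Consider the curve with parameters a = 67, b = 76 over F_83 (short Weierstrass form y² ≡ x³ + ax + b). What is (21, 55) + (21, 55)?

tangent at (21, 55): λ = (3·21² + 67)/(2·55) ≡ 62/27. 27⁻¹ ≡ 40 (mod 83) since 27·40 = 1080 ≡ 1, so λ ≡ 62·40 ≡ 73.
  x = λ² - 21 - 21 = 5329 - 42 ≡ 58; y = λ·(21 - 58) - 55 ≡ 66. → (58, 66)

(58, 66)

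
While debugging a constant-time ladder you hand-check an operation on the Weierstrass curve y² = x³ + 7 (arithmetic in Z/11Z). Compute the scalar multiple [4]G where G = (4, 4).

Double-and-add on 4 = (100)₂. Start with G = (4, 4) for the leading 1-bit.
double: tangent at (4, 4): λ = (3·4² + 0)/(2·4) ≡ 4/8. 8⁻¹ ≡ 7 (mod 11), so λ ≡ 4·7 ≡ 6.
  x = λ² - 4 - 4 = 36 - 8 ≡ 6; y = λ·(4 - 6) - 4 ≡ 6. → (6, 6)
double: tangent at (6, 6): λ = (3·6² + 0)/(2·6) ≡ 9/1. 1⁻¹ ≡ 1 (mod 11) since 1·1 = 1 ≡ 1, so λ ≡ 9·1 ≡ 9.
  x = λ² - 6 - 6 = 81 - 12 ≡ 3; y = λ·(6 - 3) - 6 ≡ 10. → (3, 10)

(3, 10)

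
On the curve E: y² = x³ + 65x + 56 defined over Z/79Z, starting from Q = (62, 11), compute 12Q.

Double-and-add on 12 = (1100)₂. Start with Q = (62, 11) for the leading 1-bit.
double: tangent at (62, 11): λ = (3·62² + 65)/(2·11) ≡ 63/22. 22⁻¹ ≡ 18 (mod 79) since 22·18 = 396 ≡ 1, so λ ≡ 63·18 ≡ 28.
  x = λ² - 62 - 62 = 784 - 124 ≡ 28; y = λ·(62 - 28) - 11 ≡ 72. → (28, 72)
add Q: (28, 72) + (62, 11). λ = (11 - 72)/(62 - 28) ≡ 18/34 mod 79. 34⁻¹ ≡ 7 (mod 79), so λ ≡ 47.
  x = λ² - 28 - 62 = 2209 - 90 ≡ 65; y = λ·(28 - 65) - 72 ≡ 6. → (65, 6)
double: tangent at (65, 6): λ = (3·65² + 65)/(2·6) ≡ 21/12. 12⁻¹ ≡ 33 (mod 79), so λ ≡ 21·33 ≡ 61.
  x = λ² - 65 - 65 = 3721 - 130 ≡ 36; y = λ·(65 - 36) - 6 ≡ 25. → (36, 25)
double: tangent at (36, 25): λ = (3·36² + 65)/(2·25) ≡ 3/50. 50⁻¹ ≡ 49 (mod 79), so λ ≡ 3·49 ≡ 68.
  x = λ² - 36 - 36 = 4624 - 72 ≡ 49; y = λ·(36 - 49) - 25 ≡ 39. → (49, 39)

(49, 39)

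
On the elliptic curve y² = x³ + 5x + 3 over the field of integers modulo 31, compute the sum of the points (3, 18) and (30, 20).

(3, 18) + (30, 20). λ = (20 - 18)/(30 - 3) ≡ 2/27 mod 31. 27⁻¹ ≡ 23 (mod 31), so λ ≡ 15.
  x = λ² - 3 - 30 = 225 - 33 ≡ 6; y = λ·(3 - 6) - 18 ≡ 30. → (6, 30)

(6, 30)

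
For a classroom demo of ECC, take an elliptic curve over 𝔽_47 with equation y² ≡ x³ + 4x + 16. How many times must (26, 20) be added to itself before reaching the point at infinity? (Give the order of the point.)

7

2P: tangent at (26, 20): λ = (3·26² + 4)/(2·20) ≡ 11/40. 40⁻¹ ≡ 20 (mod 47), so λ ≡ 11·20 ≡ 32.
  x = λ² - 26 - 26 = 1024 - 52 ≡ 32; y = λ·(26 - 32) - 20 ≡ 23. → (32, 23)
3P: (32, 23) + (26, 20). λ = (20 - 23)/(26 - 32) ≡ 44/41 mod 47. 41⁻¹ ≡ 39 (mod 47), so λ ≡ 24.
  x = λ² - 32 - 26 = 576 - 58 ≡ 1; y = λ·(32 - 1) - 23 ≡ 16. → (1, 16)
4P: (1, 16) + (26, 20). λ = (20 - 16)/(26 - 1) ≡ 4/25 mod 47. 25⁻¹ ≡ 32 (mod 47), so λ ≡ 34.
  x = λ² - 1 - 26 = 1156 - 27 ≡ 1; y = λ·(1 - 1) - 16 ≡ 31. → (1, 31)
5P: (1, 31) + (26, 20). λ = (20 - 31)/(26 - 1) ≡ 36/25 mod 47. 25⁻¹ ≡ 32 (mod 47), so λ ≡ 24.
  x = λ² - 1 - 26 = 576 - 27 ≡ 32; y = λ·(1 - 32) - 31 ≡ 24. → (32, 24)
6P: (32, 24) + (26, 20). λ = (20 - 24)/(26 - 32) ≡ 43/41 mod 47. 41⁻¹ ≡ 39 (mod 47), so λ ≡ 32.
  x = λ² - 32 - 26 = 1024 - 58 ≡ 26; y = λ·(32 - 26) - 24 ≡ 27. → (26, 27)
7P: (26, 27) + (26, 20): same x and y₁ ≡ -y₂, so the sum is the point at infinity.
7P = the point at infinity, so the order is 7.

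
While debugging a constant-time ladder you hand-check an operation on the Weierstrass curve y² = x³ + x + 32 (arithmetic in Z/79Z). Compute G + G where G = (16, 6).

tangent at (16, 6): λ = (3·16² + 1)/(2·6) ≡ 58/12. 12⁻¹ ≡ 33 (mod 79) since 12·33 = 396 ≡ 1, so λ ≡ 58·33 ≡ 18.
  x = λ² - 16 - 16 = 324 - 32 ≡ 55; y = λ·(16 - 55) - 6 ≡ 3. → (55, 3)

(55, 3)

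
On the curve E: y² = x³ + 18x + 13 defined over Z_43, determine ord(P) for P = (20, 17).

2P: tangent at (20, 17): λ = (3·20² + 18)/(2·17) ≡ 14/34. 34⁻¹ ≡ 19 (mod 43), so λ ≡ 14·19 ≡ 8.
  x = λ² - 20 - 20 = 64 - 40 ≡ 24; y = λ·(20 - 24) - 17 ≡ 37. → (24, 37)
3P: (24, 37) + (20, 17). λ = (17 - 37)/(20 - 24) ≡ 23/39 mod 43. 39⁻¹ ≡ 32 (mod 43) since 39·32 = 1248 ≡ 1, so λ ≡ 5.
  x = λ² - 24 - 20 = 25 - 44 ≡ 24; y = λ·(24 - 24) - 37 ≡ 6. → (24, 6)
4P: (24, 6) + (20, 17). λ = (17 - 6)/(20 - 24) ≡ 11/39 mod 43. 39⁻¹ ≡ 32 (mod 43), so λ ≡ 8.
  x = λ² - 24 - 20 = 64 - 44 ≡ 20; y = λ·(24 - 20) - 6 ≡ 26. → (20, 26)
5P: (20, 26) + (20, 17): same x and y₁ ≡ -y₂, so the sum is 𝒪.
5P = 𝒪, so the order is 5.

5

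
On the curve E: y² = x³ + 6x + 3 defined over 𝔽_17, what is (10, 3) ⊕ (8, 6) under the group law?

(14, 3)

(10, 3) + (8, 6). λ = (6 - 3)/(8 - 10) ≡ 3/15 mod 17. 15⁻¹ ≡ 8 (mod 17) since 15·8 = 120 ≡ 1, so λ ≡ 7.
  x = λ² - 10 - 8 = 49 - 18 ≡ 14; y = λ·(10 - 14) - 3 ≡ 3. → (14, 3)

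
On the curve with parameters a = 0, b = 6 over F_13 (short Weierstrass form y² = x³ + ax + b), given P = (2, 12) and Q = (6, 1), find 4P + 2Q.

First 4P:
Repeated addition: build up to 4P.
2P: tangent at (2, 12): λ = (3·2² + 0)/(2·12) ≡ 12/11. 11⁻¹ ≡ 6 (mod 13) since 11·6 = 66 ≡ 1, so λ ≡ 12·6 ≡ 7.
  x = λ² - 2 - 2 = 49 - 4 ≡ 6; y = λ·(2 - 6) - 12 ≡ 12. → (6, 12)
3P: (6, 12) + (2, 12). λ = (12 - 12)/(2 - 6) ≡ 0/9 mod 13. 9⁻¹ ≡ 3 (mod 13), so λ ≡ 0.
  x = λ² - 6 - 2 = 0 - 8 ≡ 5; y = λ·(6 - 5) - 12 ≡ 1. → (5, 1)
4P: (5, 1) + (2, 12). λ = (12 - 1)/(2 - 5) ≡ 11/10 mod 13. 10⁻¹ ≡ 4 (mod 13), so λ ≡ 5.
  x = λ² - 5 - 2 = 25 - 7 ≡ 5; y = λ·(5 - 5) - 1 ≡ 12. → (5, 12)
4P = (5, 12).
Next 2Q:
Repeated addition: build up to 2Q.
2Q: tangent at (6, 1): λ = (3·6² + 0)/(2·1) ≡ 4/2. 2⁻¹ ≡ 7 (mod 13), so λ ≡ 4·7 ≡ 2.
  x = λ² - 6 - 6 = 4 - 12 ≡ 5; y = λ·(6 - 5) - 1 ≡ 1. → (5, 1)
2Q = (5, 1).
Finally 4P + 2Q:
(5, 12) + (5, 1): same x and y₁ ≡ -y₂, so the sum is O.

O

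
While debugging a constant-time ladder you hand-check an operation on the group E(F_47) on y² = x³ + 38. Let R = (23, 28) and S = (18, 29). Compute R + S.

(23, 28) + (18, 29). λ = (29 - 28)/(18 - 23) ≡ 1/42 mod 47. 42⁻¹ ≡ 28 (mod 47), so λ ≡ 28.
  x = λ² - 23 - 18 = 784 - 41 ≡ 38; y = λ·(23 - 38) - 28 ≡ 22. → (38, 22)

(38, 22)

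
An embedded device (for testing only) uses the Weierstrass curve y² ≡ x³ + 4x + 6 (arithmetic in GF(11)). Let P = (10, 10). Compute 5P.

(4, 3)

Repeated addition: build up to 5P.
2P: tangent at (10, 10): λ = (3·10² + 4)/(2·10) ≡ 7/9. 9⁻¹ ≡ 5 (mod 11), so λ ≡ 7·5 ≡ 2.
  x = λ² - 10 - 10 = 4 - 20 ≡ 6; y = λ·(10 - 6) - 10 ≡ 9. → (6, 9)
3P: (6, 9) + (10, 10). λ = (10 - 9)/(10 - 6) ≡ 1/4 mod 11. 4⁻¹ ≡ 3 (mod 11) since 4·3 = 12 ≡ 1, so λ ≡ 3.
  x = λ² - 6 - 10 = 9 - 16 ≡ 4; y = λ·(6 - 4) - 9 ≡ 8. → (4, 8)
4P: (4, 8) + (10, 10). λ = (10 - 8)/(10 - 4) ≡ 2/6 mod 11. 6⁻¹ ≡ 2 (mod 11) since 6·2 = 12 ≡ 1, so λ ≡ 4.
  x = λ² - 4 - 10 = 16 - 14 ≡ 2; y = λ·(4 - 2) - 8 ≡ 0. → (2, 0)
5P: (2, 0) + (10, 10). λ = (10 - 0)/(10 - 2) ≡ 10/8 mod 11. 8⁻¹ ≡ 7 (mod 11), so λ ≡ 4.
  x = λ² - 2 - 10 = 16 - 12 ≡ 4; y = λ·(2 - 4) - 0 ≡ 3. → (4, 3)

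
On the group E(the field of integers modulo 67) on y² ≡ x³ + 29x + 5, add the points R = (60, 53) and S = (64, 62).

(60, 53) + (64, 62). λ = (62 - 53)/(64 - 60) ≡ 9/4 mod 67. 4⁻¹ ≡ 17 (mod 67), so λ ≡ 19.
  x = λ² - 60 - 64 = 361 - 124 ≡ 36; y = λ·(60 - 36) - 53 ≡ 1. → (36, 1)

(36, 1)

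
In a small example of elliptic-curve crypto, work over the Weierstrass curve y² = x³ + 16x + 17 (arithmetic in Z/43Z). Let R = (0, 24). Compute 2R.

(24, 11)

tangent at (0, 24): λ = (3·0² + 16)/(2·24) ≡ 16/5. 5⁻¹ ≡ 26 (mod 43) since 5·26 = 130 ≡ 1, so λ ≡ 16·26 ≡ 29.
  x = λ² - 0 - 0 = 841 - 0 ≡ 24; y = λ·(0 - 24) - 24 ≡ 11. → (24, 11)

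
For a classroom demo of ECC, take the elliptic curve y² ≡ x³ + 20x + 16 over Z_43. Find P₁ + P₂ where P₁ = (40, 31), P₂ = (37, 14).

(22, 28)

(40, 31) + (37, 14). λ = (14 - 31)/(37 - 40) ≡ 26/40 mod 43. 40⁻¹ ≡ 14 (mod 43) since 40·14 = 560 ≡ 1, so λ ≡ 20.
  x = λ² - 40 - 37 = 400 - 77 ≡ 22; y = λ·(40 - 22) - 31 ≡ 28. → (22, 28)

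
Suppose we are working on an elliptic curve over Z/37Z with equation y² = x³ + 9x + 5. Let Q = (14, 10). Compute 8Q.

Repeated addition: build up to 8Q.
2Q: tangent at (14, 10): λ = (3·14² + 9)/(2·10) ≡ 5/20. 20⁻¹ ≡ 13 (mod 37) since 20·13 = 260 ≡ 1, so λ ≡ 5·13 ≡ 28.
  x = λ² - 14 - 14 = 784 - 28 ≡ 16; y = λ·(14 - 16) - 10 ≡ 8. → (16, 8)
3Q: (16, 8) + (14, 10). λ = (10 - 8)/(14 - 16) ≡ 2/35 mod 37. 35⁻¹ ≡ 18 (mod 37), so λ ≡ 36.
  x = λ² - 16 - 14 = 1296 - 30 ≡ 8; y = λ·(16 - 8) - 8 ≡ 21. → (8, 21)
4Q: (8, 21) + (14, 10). λ = (10 - 21)/(14 - 8) ≡ 26/6 mod 37. 6⁻¹ ≡ 31 (mod 37) since 6·31 = 186 ≡ 1, so λ ≡ 29.
  x = λ² - 8 - 14 = 841 - 22 ≡ 5; y = λ·(8 - 5) - 21 ≡ 29. → (5, 29)
5Q: (5, 29) + (14, 10). λ = (10 - 29)/(14 - 5) ≡ 18/9 mod 37. 9⁻¹ ≡ 33 (mod 37), so λ ≡ 2.
  x = λ² - 5 - 14 = 4 - 19 ≡ 22; y = λ·(5 - 22) - 29 ≡ 11. → (22, 11)
6Q: (22, 11) + (14, 10). λ = (10 - 11)/(14 - 22) ≡ 36/29 mod 37. 29⁻¹ ≡ 23 (mod 37) since 29·23 = 667 ≡ 1, so λ ≡ 14.
  x = λ² - 22 - 14 = 196 - 36 ≡ 12; y = λ·(22 - 12) - 11 ≡ 18. → (12, 18)
7Q: (12, 18) + (14, 10). λ = (10 - 18)/(14 - 12) ≡ 29/2 mod 37. 2⁻¹ ≡ 19 (mod 37) since 2·19 = 38 ≡ 1, so λ ≡ 33.
  x = λ² - 12 - 14 = 1089 - 26 ≡ 27; y = λ·(12 - 27) - 18 ≡ 5. → (27, 5)
8Q: (27, 5) + (14, 10). λ = (10 - 5)/(14 - 27) ≡ 5/24 mod 37. 24⁻¹ ≡ 17 (mod 37), so λ ≡ 11.
  x = λ² - 27 - 14 = 121 - 41 ≡ 6; y = λ·(27 - 6) - 5 ≡ 4. → (6, 4)

(6, 4)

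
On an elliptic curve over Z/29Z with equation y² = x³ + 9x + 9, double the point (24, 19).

(23, 0)

tangent at (24, 19): λ = (3·24² + 9)/(2·19) ≡ 26/9. 9⁻¹ ≡ 13 (mod 29), so λ ≡ 26·13 ≡ 19.
  x = λ² - 24 - 24 = 361 - 48 ≡ 23; y = λ·(24 - 23) - 19 ≡ 0. → (23, 0)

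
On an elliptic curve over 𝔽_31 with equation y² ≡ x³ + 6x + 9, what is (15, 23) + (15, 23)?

(5, 28)

tangent at (15, 23): λ = (3·15² + 6)/(2·23) ≡ 30/15. 15⁻¹ ≡ 29 (mod 31) since 15·29 = 435 ≡ 1, so λ ≡ 30·29 ≡ 2.
  x = λ² - 15 - 15 = 4 - 30 ≡ 5; y = λ·(15 - 5) - 23 ≡ 28. → (5, 28)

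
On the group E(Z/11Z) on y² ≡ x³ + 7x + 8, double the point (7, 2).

tangent at (7, 2): λ = (3·7² + 7)/(2·2) ≡ 0/4. 4⁻¹ ≡ 3 (mod 11), so λ ≡ 0·3 ≡ 0.
  x = λ² - 7 - 7 = 0 - 14 ≡ 8; y = λ·(7 - 8) - 2 ≡ 9. → (8, 9)

(8, 9)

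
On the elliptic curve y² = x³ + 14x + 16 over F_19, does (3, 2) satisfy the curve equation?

no

y² = 2² ≡ 4; x³ + 14x + 16 = 85 ≡ 9 (mod 19). 4 ≠ 9.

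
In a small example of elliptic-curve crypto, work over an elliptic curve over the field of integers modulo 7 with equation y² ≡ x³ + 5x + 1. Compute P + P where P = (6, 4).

(3, 6)

tangent at (6, 4): λ = (3·6² + 5)/(2·4) ≡ 1/1. 1⁻¹ ≡ 1 (mod 7) since 1·1 = 1 ≡ 1, so λ ≡ 1·1 ≡ 1.
  x = λ² - 6 - 6 = 1 - 12 ≡ 3; y = λ·(6 - 3) - 4 ≡ 6. → (3, 6)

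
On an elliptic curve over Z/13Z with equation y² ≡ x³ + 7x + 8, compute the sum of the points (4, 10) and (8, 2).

(5, 5)

(4, 10) + (8, 2). λ = (2 - 10)/(8 - 4) ≡ 5/4 mod 13. 4⁻¹ ≡ 10 (mod 13), so λ ≡ 11.
  x = λ² - 4 - 8 = 121 - 12 ≡ 5; y = λ·(4 - 5) - 10 ≡ 5. → (5, 5)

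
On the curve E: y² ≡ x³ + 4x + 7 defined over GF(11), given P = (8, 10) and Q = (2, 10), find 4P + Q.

(8, 1)

First 4P:
Double-and-add on 4 = (100)₂. Start with P = (8, 10) for the leading 1-bit.
double: tangent at (8, 10): λ = (3·8² + 4)/(2·10) ≡ 9/9. 9⁻¹ ≡ 5 (mod 11), so λ ≡ 9·5 ≡ 1.
  x = λ² - 8 - 8 = 1 - 16 ≡ 7; y = λ·(8 - 7) - 10 ≡ 2. → (7, 2)
double: tangent at (7, 2): λ = (3·7² + 4)/(2·2) ≡ 8/4. 4⁻¹ ≡ 3 (mod 11), so λ ≡ 8·3 ≡ 2.
  x = λ² - 7 - 7 = 4 - 14 ≡ 1; y = λ·(7 - 1) - 2 ≡ 10. → (1, 10)
4P = (1, 10).
Finally 4P + Q:
(1, 10) + (2, 10). λ = (10 - 10)/(2 - 1) ≡ 0/1 mod 11. 1⁻¹ ≡ 1 (mod 11), so λ ≡ 0.
  x = λ² - 1 - 2 = 0 - 3 ≡ 8; y = λ·(1 - 8) - 10 ≡ 1. → (8, 1)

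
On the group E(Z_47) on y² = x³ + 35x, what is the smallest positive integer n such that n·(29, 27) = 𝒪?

2P: tangent at (29, 27): λ = (3·29² + 35)/(2·27) ≡ 20/7. 7⁻¹ ≡ 27 (mod 47), so λ ≡ 20·27 ≡ 23.
  x = λ² - 29 - 29 = 529 - 58 ≡ 1; y = λ·(29 - 1) - 27 ≡ 6. → (1, 6)
3P: (1, 6) + (29, 27). λ = (27 - 6)/(29 - 1) ≡ 21/28 mod 47. 28⁻¹ ≡ 42 (mod 47) since 28·42 = 1176 ≡ 1, so λ ≡ 36.
  x = λ² - 1 - 29 = 1296 - 30 ≡ 44; y = λ·(1 - 44) - 6 ≡ 44. → (44, 44)
4P: (44, 44) + (29, 27). λ = (27 - 44)/(29 - 44) ≡ 30/32 mod 47. 32⁻¹ ≡ 25 (mod 47) since 32·25 = 800 ≡ 1, so λ ≡ 45.
  x = λ² - 44 - 29 = 2025 - 73 ≡ 25; y = λ·(44 - 25) - 44 ≡ 12. → (25, 12)
5P: (25, 12) + (29, 27). λ = (27 - 12)/(29 - 25) ≡ 15/4 mod 47. 4⁻¹ ≡ 12 (mod 47), so λ ≡ 39.
  x = λ² - 25 - 29 = 1521 - 54 ≡ 10; y = λ·(25 - 10) - 12 ≡ 9. → (10, 9)
6P: (10, 9) + (29, 27). λ = (27 - 9)/(29 - 10) ≡ 18/19 mod 47. 19⁻¹ ≡ 5 (mod 47), so λ ≡ 43.
  x = λ² - 10 - 29 = 1849 - 39 ≡ 24; y = λ·(10 - 24) - 9 ≡ 0. → (24, 0)
7P: (24, 0) + (29, 27). λ = (27 - 0)/(29 - 24) ≡ 27/5 mod 47. 5⁻¹ ≡ 19 (mod 47) since 5·19 = 95 ≡ 1, so λ ≡ 43.
  x = λ² - 24 - 29 = 1849 - 53 ≡ 10; y = λ·(24 - 10) - 0 ≡ 38. → (10, 38)
8P: (10, 38) + (29, 27). λ = (27 - 38)/(29 - 10) ≡ 36/19 mod 47. 19⁻¹ ≡ 5 (mod 47) since 19·5 = 95 ≡ 1, so λ ≡ 39.
  x = λ² - 10 - 29 = 1521 - 39 ≡ 25; y = λ·(10 - 25) - 38 ≡ 35. → (25, 35)
9P: (25, 35) + (29, 27). λ = (27 - 35)/(29 - 25) ≡ 39/4 mod 47. 4⁻¹ ≡ 12 (mod 47), so λ ≡ 45.
  x = λ² - 25 - 29 = 2025 - 54 ≡ 44; y = λ·(25 - 44) - 35 ≡ 3. → (44, 3)
10P: (44, 3) + (29, 27). λ = (27 - 3)/(29 - 44) ≡ 24/32 mod 47. 32⁻¹ ≡ 25 (mod 47), so λ ≡ 36.
  x = λ² - 44 - 29 = 1296 - 73 ≡ 1; y = λ·(44 - 1) - 3 ≡ 41. → (1, 41)
11P: (1, 41) + (29, 27). λ = (27 - 41)/(29 - 1) ≡ 33/28 mod 47. 28⁻¹ ≡ 42 (mod 47) since 28·42 = 1176 ≡ 1, so λ ≡ 23.
  x = λ² - 1 - 29 = 529 - 30 ≡ 29; y = λ·(1 - 29) - 41 ≡ 20. → (29, 20)
12P: (29, 20) + (29, 27): same x and y₁ ≡ -y₂, so the sum is 𝒪.
12P = 𝒪, so the order is 12.

12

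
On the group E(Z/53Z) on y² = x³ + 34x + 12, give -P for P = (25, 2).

(25, 51)

-(25, 2) = (25, -2 mod 53) = (25, 51).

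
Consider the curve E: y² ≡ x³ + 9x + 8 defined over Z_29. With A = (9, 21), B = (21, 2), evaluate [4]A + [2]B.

(2, 18)

First 4A:
Repeated addition: build up to 4A.
2A: tangent at (9, 21): λ = (3·9² + 9)/(2·21) ≡ 20/13. 13⁻¹ ≡ 9 (mod 29) since 13·9 = 117 ≡ 1, so λ ≡ 20·9 ≡ 6.
  x = λ² - 9 - 9 = 36 - 18 ≡ 18; y = λ·(9 - 18) - 21 ≡ 12. → (18, 12)
3A: (18, 12) + (9, 21). λ = (21 - 12)/(9 - 18) ≡ 9/20 mod 29. 20⁻¹ ≡ 16 (mod 29) since 20·16 = 320 ≡ 1, so λ ≡ 28.
  x = λ² - 18 - 9 = 784 - 27 ≡ 3; y = λ·(18 - 3) - 12 ≡ 2. → (3, 2)
4A: (3, 2) + (9, 21). λ = (21 - 2)/(9 - 3) ≡ 19/6 mod 29. 6⁻¹ ≡ 5 (mod 29) since 6·5 = 30 ≡ 1, so λ ≡ 8.
  x = λ² - 3 - 9 = 64 - 12 ≡ 23; y = λ·(3 - 23) - 2 ≡ 12. → (23, 12)
4A = (23, 12).
Next 2B:
Repeated addition: build up to 2B.
2B: tangent at (21, 2): λ = (3·21² + 9)/(2·2) ≡ 27/4. 4⁻¹ ≡ 22 (mod 29) since 4·22 = 88 ≡ 1, so λ ≡ 27·22 ≡ 14.
  x = λ² - 21 - 21 = 196 - 42 ≡ 9; y = λ·(21 - 9) - 2 ≡ 21. → (9, 21)
2B = (9, 21).
Finally 4A + 2B:
(23, 12) + (9, 21). λ = (21 - 12)/(9 - 23) ≡ 9/15 mod 29. 15⁻¹ ≡ 2 (mod 29), so λ ≡ 18.
  x = λ² - 23 - 9 = 324 - 32 ≡ 2; y = λ·(23 - 2) - 12 ≡ 18. → (2, 18)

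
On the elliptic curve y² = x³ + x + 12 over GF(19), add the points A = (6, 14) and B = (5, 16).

(6, 14) + (5, 16). λ = (16 - 14)/(5 - 6) ≡ 2/18 mod 19. 18⁻¹ ≡ 18 (mod 19) since 18·18 = 324 ≡ 1, so λ ≡ 17.
  x = λ² - 6 - 5 = 289 - 11 ≡ 12; y = λ·(6 - 12) - 14 ≡ 17. → (12, 17)

(12, 17)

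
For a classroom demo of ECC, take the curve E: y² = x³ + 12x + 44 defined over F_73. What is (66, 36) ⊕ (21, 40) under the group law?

(62, 48)

(66, 36) + (21, 40). λ = (40 - 36)/(21 - 66) ≡ 4/28 mod 73. 28⁻¹ ≡ 60 (mod 73), so λ ≡ 21.
  x = λ² - 66 - 21 = 441 - 87 ≡ 62; y = λ·(66 - 62) - 36 ≡ 48. → (62, 48)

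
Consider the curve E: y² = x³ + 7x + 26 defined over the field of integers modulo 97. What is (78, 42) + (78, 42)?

(44, 62)

tangent at (78, 42): λ = (3·78² + 7)/(2·42) ≡ 23/84. 84⁻¹ ≡ 82 (mod 97), so λ ≡ 23·82 ≡ 43.
  x = λ² - 78 - 78 = 1849 - 156 ≡ 44; y = λ·(78 - 44) - 42 ≡ 62. → (44, 62)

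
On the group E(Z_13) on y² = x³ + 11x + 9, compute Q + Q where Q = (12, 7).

(3, 2)

tangent at (12, 7): λ = (3·12² + 11)/(2·7) ≡ 1/1. 1⁻¹ ≡ 1 (mod 13) since 1·1 = 1 ≡ 1, so λ ≡ 1·1 ≡ 1.
  x = λ² - 12 - 12 = 1 - 24 ≡ 3; y = λ·(12 - 3) - 7 ≡ 2. → (3, 2)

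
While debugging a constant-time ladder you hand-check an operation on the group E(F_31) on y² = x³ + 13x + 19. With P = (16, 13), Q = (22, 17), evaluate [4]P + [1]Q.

First 4P:
Double-and-add on 4 = (100)₂. Start with P = (16, 13) for the leading 1-bit.
double: tangent at (16, 13): λ = (3·16² + 13)/(2·13) ≡ 6/26. 26⁻¹ ≡ 6 (mod 31), so λ ≡ 6·6 ≡ 5.
  x = λ² - 16 - 16 = 25 - 32 ≡ 24; y = λ·(16 - 24) - 13 ≡ 9. → (24, 9)
double: tangent at (24, 9): λ = (3·24² + 13)/(2·9) ≡ 5/18. 18⁻¹ ≡ 19 (mod 31), so λ ≡ 5·19 ≡ 2.
  x = λ² - 24 - 24 = 4 - 48 ≡ 18; y = λ·(24 - 18) - 9 ≡ 3. → (18, 3)
4P = (18, 3).
Finally 4P + Q:
(18, 3) + (22, 17). λ = (17 - 3)/(22 - 18) ≡ 14/4 mod 31. 4⁻¹ ≡ 8 (mod 31), so λ ≡ 19.
  x = λ² - 18 - 22 = 361 - 40 ≡ 11; y = λ·(18 - 11) - 3 ≡ 6. → (11, 6)

(11, 6)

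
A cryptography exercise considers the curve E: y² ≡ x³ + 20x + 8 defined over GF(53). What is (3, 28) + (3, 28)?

(51, 15)

tangent at (3, 28): λ = (3·3² + 20)/(2·28) ≡ 47/3. 3⁻¹ ≡ 18 (mod 53), so λ ≡ 47·18 ≡ 51.
  x = λ² - 3 - 3 = 2601 - 6 ≡ 51; y = λ·(3 - 51) - 28 ≡ 15. → (51, 15)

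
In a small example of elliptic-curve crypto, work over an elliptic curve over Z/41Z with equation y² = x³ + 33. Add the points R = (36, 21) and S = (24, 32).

(18, 24)

(36, 21) + (24, 32). λ = (32 - 21)/(24 - 36) ≡ 11/29 mod 41. 29⁻¹ ≡ 17 (mod 41), so λ ≡ 23.
  x = λ² - 36 - 24 = 529 - 60 ≡ 18; y = λ·(36 - 18) - 21 ≡ 24. → (18, 24)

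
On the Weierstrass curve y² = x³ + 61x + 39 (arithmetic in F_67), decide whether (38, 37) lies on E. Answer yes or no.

no

y² = 37² ≡ 29; x³ + 61x + 39 = 57229 ≡ 11 (mod 67). 29 ≠ 11.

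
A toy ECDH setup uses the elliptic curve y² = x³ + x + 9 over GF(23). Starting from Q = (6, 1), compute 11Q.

(15, 15)

Double-and-add on 11 = (1011)₂. Start with Q = (6, 1) for the leading 1-bit.
double: tangent at (6, 1): λ = (3·6² + 1)/(2·1) ≡ 17/2. 2⁻¹ ≡ 12 (mod 23) since 2·12 = 24 ≡ 1, so λ ≡ 17·12 ≡ 20.
  x = λ² - 6 - 6 = 400 - 12 ≡ 20; y = λ·(6 - 20) - 1 ≡ 18. → (20, 18)
double: tangent at (20, 18): λ = (3·20² + 1)/(2·18) ≡ 5/13. 13⁻¹ ≡ 16 (mod 23), so λ ≡ 5·16 ≡ 11.
  x = λ² - 20 - 20 = 121 - 40 ≡ 12; y = λ·(20 - 12) - 18 ≡ 1. → (12, 1)
add Q: (12, 1) + (6, 1). λ = (1 - 1)/(6 - 12) ≡ 0/17 mod 23. 17⁻¹ ≡ 19 (mod 23), so λ ≡ 0.
  x = λ² - 12 - 6 = 0 - 18 ≡ 5; y = λ·(12 - 5) - 1 ≡ 22. → (5, 22)
double: tangent at (5, 22): λ = (3·5² + 1)/(2·22) ≡ 7/21. 21⁻¹ ≡ 11 (mod 23) since 21·11 = 231 ≡ 1, so λ ≡ 7·11 ≡ 8.
  x = λ² - 5 - 5 = 64 - 10 ≡ 8; y = λ·(5 - 8) - 22 ≡ 0. → (8, 0)
add Q: (8, 0) + (6, 1). λ = (1 - 0)/(6 - 8) ≡ 1/21 mod 23. 21⁻¹ ≡ 11 (mod 23), so λ ≡ 11.
  x = λ² - 8 - 6 = 121 - 14 ≡ 15; y = λ·(8 - 15) - 0 ≡ 15. → (15, 15)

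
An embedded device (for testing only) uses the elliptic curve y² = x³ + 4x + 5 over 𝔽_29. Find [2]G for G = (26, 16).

(0, 11)

tangent at (26, 16): λ = (3·26² + 4)/(2·16) ≡ 2/3. 3⁻¹ ≡ 10 (mod 29), so λ ≡ 2·10 ≡ 20.
  x = λ² - 26 - 26 = 400 - 52 ≡ 0; y = λ·(26 - 0) - 16 ≡ 11. → (0, 11)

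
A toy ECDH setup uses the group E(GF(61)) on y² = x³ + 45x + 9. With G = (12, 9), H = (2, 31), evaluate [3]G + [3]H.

(7, 22)

First 3G:
Repeated addition: build up to 3G.
2G: tangent at (12, 9): λ = (3·12² + 45)/(2·9) ≡ 50/18. 18⁻¹ ≡ 17 (mod 61) since 18·17 = 306 ≡ 1, so λ ≡ 50·17 ≡ 57.
  x = λ² - 12 - 12 = 3249 - 24 ≡ 53; y = λ·(12 - 53) - 9 ≡ 33. → (53, 33)
3G: (53, 33) + (12, 9). λ = (9 - 33)/(12 - 53) ≡ 37/20 mod 61. 20⁻¹ ≡ 58 (mod 61) since 20·58 = 1160 ≡ 1, so λ ≡ 11.
  x = λ² - 53 - 12 = 121 - 65 ≡ 56; y = λ·(53 - 56) - 33 ≡ 56. → (56, 56)
3G = (56, 56).
Next 3H:
Repeated addition: build up to 3H.
2H: tangent at (2, 31): λ = (3·2² + 45)/(2·31) ≡ 57/1. 1⁻¹ ≡ 1 (mod 61), so λ ≡ 57·1 ≡ 57.
  x = λ² - 2 - 2 = 3249 - 4 ≡ 12; y = λ·(2 - 12) - 31 ≡ 9. → (12, 9)
3H: (12, 9) + (2, 31). λ = (31 - 9)/(2 - 12) ≡ 22/51 mod 61. 51⁻¹ ≡ 6 (mod 61) since 51·6 = 306 ≡ 1, so λ ≡ 10.
  x = λ² - 12 - 2 = 100 - 14 ≡ 25; y = λ·(12 - 25) - 9 ≡ 44. → (25, 44)
3H = (25, 44).
Finally 3G + 3H:
(56, 56) + (25, 44). λ = (44 - 56)/(25 - 56) ≡ 49/30 mod 61. 30⁻¹ ≡ 59 (mod 61), so λ ≡ 24.
  x = λ² - 56 - 25 = 576 - 81 ≡ 7; y = λ·(56 - 7) - 56 ≡ 22. → (7, 22)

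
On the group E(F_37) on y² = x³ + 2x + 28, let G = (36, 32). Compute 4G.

Repeated addition: build up to 4G.
2G: tangent at (36, 32): λ = (3·36² + 2)/(2·32) ≡ 5/27. 27⁻¹ ≡ 11 (mod 37) since 27·11 = 297 ≡ 1, so λ ≡ 5·11 ≡ 18.
  x = λ² - 36 - 36 = 324 - 72 ≡ 30; y = λ·(36 - 30) - 32 ≡ 2. → (30, 2)
3G: (30, 2) + (36, 32). λ = (32 - 2)/(36 - 30) ≡ 30/6 mod 37. 6⁻¹ ≡ 31 (mod 37), so λ ≡ 5.
  x = λ² - 30 - 36 = 25 - 66 ≡ 33; y = λ·(30 - 33) - 2 ≡ 20. → (33, 20)
4G: (33, 20) + (36, 32). λ = (32 - 20)/(36 - 33) ≡ 12/3 mod 37. 3⁻¹ ≡ 25 (mod 37) since 3·25 = 75 ≡ 1, so λ ≡ 4.
  x = λ² - 33 - 36 = 16 - 69 ≡ 21; y = λ·(33 - 21) - 20 ≡ 28. → (21, 28)

(21, 28)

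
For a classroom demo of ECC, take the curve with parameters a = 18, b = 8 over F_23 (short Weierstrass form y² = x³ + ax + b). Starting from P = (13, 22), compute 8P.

(1, 21)

Repeated addition: build up to 8P.
2P: tangent at (13, 22): λ = (3·13² + 18)/(2·22) ≡ 19/21. 21⁻¹ ≡ 11 (mod 23) since 21·11 = 231 ≡ 1, so λ ≡ 19·11 ≡ 2.
  x = λ² - 13 - 13 = 4 - 26 ≡ 1; y = λ·(13 - 1) - 22 ≡ 2. → (1, 2)
3P: (1, 2) + (13, 22). λ = (22 - 2)/(13 - 1) ≡ 20/12 mod 23. 12⁻¹ ≡ 2 (mod 23) since 12·2 = 24 ≡ 1, so λ ≡ 17.
  x = λ² - 1 - 13 = 289 - 14 ≡ 22; y = λ·(1 - 22) - 2 ≡ 9. → (22, 9)
4P: (22, 9) + (13, 22). λ = (22 - 9)/(13 - 22) ≡ 13/14 mod 23. 14⁻¹ ≡ 5 (mod 23) since 14·5 = 70 ≡ 1, so λ ≡ 19.
  x = λ² - 22 - 13 = 361 - 35 ≡ 4; y = λ·(22 - 4) - 9 ≡ 11. → (4, 11)
5P: (4, 11) + (13, 22). λ = (22 - 11)/(13 - 4) ≡ 11/9 mod 23. 9⁻¹ ≡ 18 (mod 23) since 9·18 = 162 ≡ 1, so λ ≡ 14.
  x = λ² - 4 - 13 = 196 - 17 ≡ 18; y = λ·(4 - 18) - 11 ≡ 0. → (18, 0)
6P: (18, 0) + (13, 22). λ = (22 - 0)/(13 - 18) ≡ 22/18 mod 23. 18⁻¹ ≡ 9 (mod 23) since 18·9 = 162 ≡ 1, so λ ≡ 14.
  x = λ² - 18 - 13 = 196 - 31 ≡ 4; y = λ·(18 - 4) - 0 ≡ 12. → (4, 12)
7P: (4, 12) + (13, 22). λ = (22 - 12)/(13 - 4) ≡ 10/9 mod 23. 9⁻¹ ≡ 18 (mod 23), so λ ≡ 19.
  x = λ² - 4 - 13 = 361 - 17 ≡ 22; y = λ·(4 - 22) - 12 ≡ 14. → (22, 14)
8P: (22, 14) + (13, 22). λ = (22 - 14)/(13 - 22) ≡ 8/14 mod 23. 14⁻¹ ≡ 5 (mod 23) since 14·5 = 70 ≡ 1, so λ ≡ 17.
  x = λ² - 22 - 13 = 289 - 35 ≡ 1; y = λ·(22 - 1) - 14 ≡ 21. → (1, 21)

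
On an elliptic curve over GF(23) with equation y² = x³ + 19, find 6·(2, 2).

(5, 11)

Write G = (2, 2).
Repeated addition: build up to 6G.
2G: tangent at (2, 2): λ = (3·2² + 0)/(2·2) ≡ 12/4. 4⁻¹ ≡ 6 (mod 23), so λ ≡ 12·6 ≡ 3.
  x = λ² - 2 - 2 = 9 - 4 ≡ 5; y = λ·(2 - 5) - 2 ≡ 12. → (5, 12)
3G: (5, 12) + (2, 2). λ = (2 - 12)/(2 - 5) ≡ 13/20 mod 23. 20⁻¹ ≡ 15 (mod 23), so λ ≡ 11.
  x = λ² - 5 - 2 = 121 - 7 ≡ 22; y = λ·(5 - 22) - 12 ≡ 8. → (22, 8)
4G: (22, 8) + (2, 2). λ = (2 - 8)/(2 - 22) ≡ 17/3 mod 23. 3⁻¹ ≡ 8 (mod 23) since 3·8 = 24 ≡ 1, so λ ≡ 21.
  x = λ² - 22 - 2 = 441 - 24 ≡ 3; y = λ·(22 - 3) - 8 ≡ 0. → (3, 0)
5G: (3, 0) + (2, 2). λ = (2 - 0)/(2 - 3) ≡ 2/22 mod 23. 22⁻¹ ≡ 22 (mod 23), so λ ≡ 21.
  x = λ² - 3 - 2 = 441 - 5 ≡ 22; y = λ·(3 - 22) - 0 ≡ 15. → (22, 15)
6G: (22, 15) + (2, 2). λ = (2 - 15)/(2 - 22) ≡ 10/3 mod 23. 3⁻¹ ≡ 8 (mod 23), so λ ≡ 11.
  x = λ² - 22 - 2 = 121 - 24 ≡ 5; y = λ·(22 - 5) - 15 ≡ 11. → (5, 11)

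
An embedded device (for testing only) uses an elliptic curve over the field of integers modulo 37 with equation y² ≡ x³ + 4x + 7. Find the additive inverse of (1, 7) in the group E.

(1, 30)

-(1, 7) = (1, -7 mod 37) = (1, 30).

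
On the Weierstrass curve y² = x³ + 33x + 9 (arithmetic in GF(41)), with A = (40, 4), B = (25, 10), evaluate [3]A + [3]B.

(2, 40)

First 3A:
Repeated addition: build up to 3A.
2A: tangent at (40, 4): λ = (3·40² + 33)/(2·4) ≡ 36/8. 8⁻¹ ≡ 36 (mod 41), so λ ≡ 36·36 ≡ 25.
  x = λ² - 40 - 40 = 625 - 80 ≡ 12; y = λ·(40 - 12) - 4 ≡ 40. → (12, 40)
3A: (12, 40) + (40, 4). λ = (4 - 40)/(40 - 12) ≡ 5/28 mod 41. 28⁻¹ ≡ 22 (mod 41), so λ ≡ 28.
  x = λ² - 12 - 40 = 784 - 52 ≡ 35; y = λ·(12 - 35) - 40 ≡ 13. → (35, 13)
3A = (35, 13).
Next 3B:
Repeated addition: build up to 3B.
2B: tangent at (25, 10): λ = (3·25² + 33)/(2·10) ≡ 22/20. 20⁻¹ ≡ 39 (mod 41) since 20·39 = 780 ≡ 1, so λ ≡ 22·39 ≡ 38.
  x = λ² - 25 - 25 = 1444 - 50 ≡ 0; y = λ·(25 - 0) - 10 ≡ 38. → (0, 38)
3B: (0, 38) + (25, 10). λ = (10 - 38)/(25 - 0) ≡ 13/25 mod 41. 25⁻¹ ≡ 23 (mod 41), so λ ≡ 12.
  x = λ² - 0 - 25 = 144 - 25 ≡ 37; y = λ·(0 - 37) - 38 ≡ 10. → (37, 10)
3B = (37, 10).
Finally 3A + 3B:
(35, 13) + (37, 10). λ = (10 - 13)/(37 - 35) ≡ 38/2 mod 41. 2⁻¹ ≡ 21 (mod 41) since 2·21 = 42 ≡ 1, so λ ≡ 19.
  x = λ² - 35 - 37 = 361 - 72 ≡ 2; y = λ·(35 - 2) - 13 ≡ 40. → (2, 40)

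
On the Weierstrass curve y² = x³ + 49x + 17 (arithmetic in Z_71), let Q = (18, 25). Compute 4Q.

Double-and-add on 4 = (100)₂. Start with Q = (18, 25) for the leading 1-bit.
double: tangent at (18, 25): λ = (3·18² + 49)/(2·25) ≡ 27/50. 50⁻¹ ≡ 27 (mod 71) since 50·27 = 1350 ≡ 1, so λ ≡ 27·27 ≡ 19.
  x = λ² - 18 - 18 = 361 - 36 ≡ 41; y = λ·(18 - 41) - 25 ≡ 35. → (41, 35)
double: tangent at (41, 35): λ = (3·41² + 49)/(2·35) ≡ 51/70. 70⁻¹ ≡ 70 (mod 71) since 70·70 = 4900 ≡ 1, so λ ≡ 51·70 ≡ 20.
  x = λ² - 41 - 41 = 400 - 82 ≡ 34; y = λ·(41 - 34) - 35 ≡ 34. → (34, 34)

(34, 34)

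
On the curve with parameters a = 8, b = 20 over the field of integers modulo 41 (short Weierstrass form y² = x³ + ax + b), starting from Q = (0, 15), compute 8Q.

(39, 18)

Repeated addition: build up to 8Q.
2Q: tangent at (0, 15): λ = (3·0² + 8)/(2·15) ≡ 8/30. 30⁻¹ ≡ 26 (mod 41) since 30·26 = 780 ≡ 1, so λ ≡ 8·26 ≡ 3.
  x = λ² - 0 - 0 = 9 - 0 ≡ 9; y = λ·(0 - 9) - 15 ≡ 40. → (9, 40)
3Q: (9, 40) + (0, 15). λ = (15 - 40)/(0 - 9) ≡ 16/32 mod 41. 32⁻¹ ≡ 9 (mod 41) since 32·9 = 288 ≡ 1, so λ ≡ 21.
  x = λ² - 9 - 0 = 441 - 9 ≡ 22; y = λ·(9 - 22) - 40 ≡ 15. → (22, 15)
4Q: (22, 15) + (0, 15). λ = (15 - 15)/(0 - 22) ≡ 0/19 mod 41. 19⁻¹ ≡ 13 (mod 41), so λ ≡ 0.
  x = λ² - 22 - 0 = 0 - 22 ≡ 19; y = λ·(22 - 19) - 15 ≡ 26. → (19, 26)
5Q: (19, 26) + (0, 15). λ = (15 - 26)/(0 - 19) ≡ 30/22 mod 41. 22⁻¹ ≡ 28 (mod 41) since 22·28 = 616 ≡ 1, so λ ≡ 20.
  x = λ² - 19 - 0 = 400 - 19 ≡ 12; y = λ·(19 - 12) - 26 ≡ 32. → (12, 32)
6Q: (12, 32) + (0, 15). λ = (15 - 32)/(0 - 12) ≡ 24/29 mod 41. 29⁻¹ ≡ 17 (mod 41), so λ ≡ 39.
  x = λ² - 12 - 0 = 1521 - 12 ≡ 33; y = λ·(12 - 33) - 32 ≡ 10. → (33, 10)
7Q: (33, 10) + (0, 15). λ = (15 - 10)/(0 - 33) ≡ 5/8 mod 41. 8⁻¹ ≡ 36 (mod 41), so λ ≡ 16.
  x = λ² - 33 - 0 = 256 - 33 ≡ 18; y = λ·(33 - 18) - 10 ≡ 25. → (18, 25)
8Q: (18, 25) + (0, 15). λ = (15 - 25)/(0 - 18) ≡ 31/23 mod 41. 23⁻¹ ≡ 25 (mod 41), so λ ≡ 37.
  x = λ² - 18 - 0 = 1369 - 18 ≡ 39; y = λ·(18 - 39) - 25 ≡ 18. → (39, 18)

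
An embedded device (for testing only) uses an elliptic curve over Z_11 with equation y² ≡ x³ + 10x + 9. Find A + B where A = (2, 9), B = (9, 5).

(2, 9) + (9, 5). λ = (5 - 9)/(9 - 2) ≡ 7/7 mod 11. 7⁻¹ ≡ 8 (mod 11), so λ ≡ 1.
  x = λ² - 2 - 9 = 1 - 11 ≡ 1; y = λ·(2 - 1) - 9 ≡ 3. → (1, 3)

(1, 3)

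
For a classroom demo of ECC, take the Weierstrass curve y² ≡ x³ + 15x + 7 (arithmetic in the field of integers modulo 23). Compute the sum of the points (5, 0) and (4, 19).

(7, 15)

(5, 0) + (4, 19). λ = (19 - 0)/(4 - 5) ≡ 19/22 mod 23. 22⁻¹ ≡ 22 (mod 23), so λ ≡ 4.
  x = λ² - 5 - 4 = 16 - 9 ≡ 7; y = λ·(5 - 7) - 0 ≡ 15. → (7, 15)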